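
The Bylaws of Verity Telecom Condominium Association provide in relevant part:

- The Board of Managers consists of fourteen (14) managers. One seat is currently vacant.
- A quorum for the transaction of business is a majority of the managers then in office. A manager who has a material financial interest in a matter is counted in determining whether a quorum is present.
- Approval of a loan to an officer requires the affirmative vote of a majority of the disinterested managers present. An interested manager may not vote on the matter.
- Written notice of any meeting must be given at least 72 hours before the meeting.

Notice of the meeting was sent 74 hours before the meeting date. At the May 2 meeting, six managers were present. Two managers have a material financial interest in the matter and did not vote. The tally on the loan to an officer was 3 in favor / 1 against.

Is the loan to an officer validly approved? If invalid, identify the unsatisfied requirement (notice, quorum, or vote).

Invalid — quorum requirement not satisfied.

Notice: 74 hours given; 72 required (74 ≥ 72). Satisfied.
Quorum: 6 present (interested managers count toward quorum); quorum is 7. Not satisfied.
Vote: the loan to an officer requires a majority of the disinterested managers present (6 − 2 = 4). A majority of 4 is 3, so 3 affirmative votes are needed; 3 voted in favor. Satisfied. (Moot — without a quorum no business can be validly transacted.)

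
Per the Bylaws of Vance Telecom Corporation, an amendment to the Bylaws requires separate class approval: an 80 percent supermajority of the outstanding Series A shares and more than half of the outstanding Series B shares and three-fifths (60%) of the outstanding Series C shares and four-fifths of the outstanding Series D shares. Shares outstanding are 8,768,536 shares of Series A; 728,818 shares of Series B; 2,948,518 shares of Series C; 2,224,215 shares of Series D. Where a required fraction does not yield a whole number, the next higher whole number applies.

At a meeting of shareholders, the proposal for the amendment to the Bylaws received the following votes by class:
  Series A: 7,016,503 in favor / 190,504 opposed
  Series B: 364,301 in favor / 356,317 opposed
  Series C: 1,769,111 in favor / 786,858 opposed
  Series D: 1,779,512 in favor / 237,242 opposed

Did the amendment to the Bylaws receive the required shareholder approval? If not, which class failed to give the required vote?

Not approved — the Series B shares did not give the required vote.

Series A: 4/5 of 8768536 = 7014828.80, rounded up to 7014829; 7,014,829 required, 7,016,503 in favor — approved.
Series B: a majority of 728818 is 364410; 364,410 required, 364,301 in favor — not approved.
Series C: 3/5 of 2948518 = 1769110.80, rounded up to 1769111; 1,769,111 required, 1,769,111 in favor — approved.
Series D: 4/5 of 2224215 = 1779372; 1,779,372 required, 1,779,512 in favor — approved.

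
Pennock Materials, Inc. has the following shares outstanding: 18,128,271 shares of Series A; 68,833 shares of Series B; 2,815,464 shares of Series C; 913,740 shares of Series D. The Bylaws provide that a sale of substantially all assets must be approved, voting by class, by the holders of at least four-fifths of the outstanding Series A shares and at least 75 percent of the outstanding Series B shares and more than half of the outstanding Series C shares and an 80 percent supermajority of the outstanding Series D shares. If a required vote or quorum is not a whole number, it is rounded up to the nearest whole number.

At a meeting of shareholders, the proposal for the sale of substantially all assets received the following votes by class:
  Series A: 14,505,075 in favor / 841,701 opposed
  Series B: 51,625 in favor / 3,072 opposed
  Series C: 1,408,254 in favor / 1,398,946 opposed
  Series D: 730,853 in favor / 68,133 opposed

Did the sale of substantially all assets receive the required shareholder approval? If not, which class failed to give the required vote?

Series A: 4/5 of 18128271 = 14502616.80, rounded up to 14502617; 14,502,617 required, 14,505,075 in favor — approved.
Series B: 3/4 of 68833 = 51624.75, rounded up to 51625; 51,625 required, 51,625 in favor — approved.
Series C: a majority of 2815464 is 1407733; 1,407,733 required, 1,408,254 in favor — approved.
Series D: 4/5 of 913740 = 730992; 730,992 required, 730,853 in favor — not approved.

Not approved — the Series D shares did not give the required vote.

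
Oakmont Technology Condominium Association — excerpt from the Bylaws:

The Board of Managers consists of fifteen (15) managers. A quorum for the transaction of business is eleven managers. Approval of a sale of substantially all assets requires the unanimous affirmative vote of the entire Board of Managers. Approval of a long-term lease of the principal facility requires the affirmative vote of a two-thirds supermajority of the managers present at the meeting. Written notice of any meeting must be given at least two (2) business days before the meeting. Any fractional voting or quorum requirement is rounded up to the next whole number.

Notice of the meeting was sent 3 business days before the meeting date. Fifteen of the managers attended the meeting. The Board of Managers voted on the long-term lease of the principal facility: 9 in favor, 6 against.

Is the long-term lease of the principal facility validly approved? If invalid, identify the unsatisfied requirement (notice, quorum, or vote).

Invalid — vote requirement not satisfied.

Notice: 3 business days given; 2 required (3 ≥ 2). Satisfied.
Quorum: 15 present; quorum is 11. Satisfied.
Vote: the long-term lease of the principal facility requires two-thirds of the managers present (15). 2/3 of 15 = 10, so 10 affirmative votes are needed; 9 voted in favor. Not satisfied.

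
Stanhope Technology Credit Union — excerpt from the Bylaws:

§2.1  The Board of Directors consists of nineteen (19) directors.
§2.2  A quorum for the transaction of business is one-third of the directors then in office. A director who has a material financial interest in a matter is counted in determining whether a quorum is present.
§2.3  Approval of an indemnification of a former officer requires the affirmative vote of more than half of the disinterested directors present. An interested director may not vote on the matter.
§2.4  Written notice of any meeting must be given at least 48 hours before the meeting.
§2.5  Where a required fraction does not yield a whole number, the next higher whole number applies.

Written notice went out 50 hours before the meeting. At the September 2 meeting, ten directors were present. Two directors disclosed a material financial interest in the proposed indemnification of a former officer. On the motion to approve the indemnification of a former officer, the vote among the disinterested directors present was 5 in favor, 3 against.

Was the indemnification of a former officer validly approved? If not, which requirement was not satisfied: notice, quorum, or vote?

Notice: 50 hours given; 48 required (50 ≥ 48). Satisfied.
Quorum: 10 present (interested directors count toward quorum); quorum is 7. Satisfied.
Vote: the indemnification of a former officer requires a majority of the disinterested directors present (10 − 2 = 8). A majority of 8 is 5, so 5 affirmative votes are needed; 5 voted in favor. Satisfied.

Valid — all requirements satisfied.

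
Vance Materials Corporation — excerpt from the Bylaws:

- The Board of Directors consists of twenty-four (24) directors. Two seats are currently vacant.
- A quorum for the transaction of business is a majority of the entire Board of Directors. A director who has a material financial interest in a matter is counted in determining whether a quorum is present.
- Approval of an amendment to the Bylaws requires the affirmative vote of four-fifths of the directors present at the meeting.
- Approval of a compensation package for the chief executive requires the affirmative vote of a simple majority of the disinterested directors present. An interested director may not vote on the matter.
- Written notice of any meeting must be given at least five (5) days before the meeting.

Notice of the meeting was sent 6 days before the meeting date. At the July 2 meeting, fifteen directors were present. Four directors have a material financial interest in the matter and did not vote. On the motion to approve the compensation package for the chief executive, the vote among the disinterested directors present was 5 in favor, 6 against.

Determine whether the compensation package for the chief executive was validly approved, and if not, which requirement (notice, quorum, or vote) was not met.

Invalid — vote requirement not satisfied.

Notice: 6 days given; 5 required (6 ≥ 5). Satisfied.
Quorum: 15 present (interested directors count toward quorum); quorum is 13. Satisfied.
Vote: the compensation package for the chief executive requires a majority of the disinterested directors present (15 − 4 = 11). A majority of 11 is 6, so 6 affirmative votes are needed; 5 voted in favor. Not satisfied.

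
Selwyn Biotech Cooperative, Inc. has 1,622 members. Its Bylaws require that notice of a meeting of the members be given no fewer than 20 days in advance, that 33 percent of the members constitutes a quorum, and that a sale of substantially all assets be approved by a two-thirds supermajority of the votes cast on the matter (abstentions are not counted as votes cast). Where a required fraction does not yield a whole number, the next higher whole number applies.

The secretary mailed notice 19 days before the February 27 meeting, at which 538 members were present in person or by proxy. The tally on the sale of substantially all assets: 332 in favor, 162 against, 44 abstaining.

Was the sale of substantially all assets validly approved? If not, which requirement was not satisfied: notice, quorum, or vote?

Notice: 19 days given; 20 required. Not satisfied.
Quorum: 33% of 1,622 = 535.26, rounded up to 536; 538 present. Satisfied.
Vote: requires two-thirds of the votes cast (538 − 44 abstaining = 494); 2/3 of 494 = 329.33, rounded up to 330, so 330 needed; 332 in favor. Satisfied.

Invalid — notice requirement not satisfied.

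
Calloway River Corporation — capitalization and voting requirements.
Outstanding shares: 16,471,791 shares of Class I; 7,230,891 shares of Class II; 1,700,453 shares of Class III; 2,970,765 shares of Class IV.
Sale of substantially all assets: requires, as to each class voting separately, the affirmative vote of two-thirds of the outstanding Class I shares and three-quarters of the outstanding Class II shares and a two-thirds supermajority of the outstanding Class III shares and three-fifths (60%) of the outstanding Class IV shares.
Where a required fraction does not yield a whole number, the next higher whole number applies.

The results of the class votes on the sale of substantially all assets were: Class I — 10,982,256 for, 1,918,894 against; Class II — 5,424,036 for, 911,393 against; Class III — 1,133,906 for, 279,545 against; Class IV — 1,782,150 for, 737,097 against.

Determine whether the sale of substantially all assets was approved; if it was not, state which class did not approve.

Not approved — the Class IV shares did not give the required vote.

Class I: 2/3 of 16471791 = 10981194; 10,981,194 required, 10,982,256 in favor — approved.
Class II: 3/4 of 7230891 = 5423168.25, rounded up to 5423169; 5,423,169 required, 5,424,036 in favor — approved.
Class III: 2/3 of 1700453 = 1133635.33, rounded up to 1133636; 1,133,636 required, 1,133,906 in favor — approved.
Class IV: 3/5 of 2970765 = 1782459; 1,782,459 required, 1,782,150 in favor — not approved.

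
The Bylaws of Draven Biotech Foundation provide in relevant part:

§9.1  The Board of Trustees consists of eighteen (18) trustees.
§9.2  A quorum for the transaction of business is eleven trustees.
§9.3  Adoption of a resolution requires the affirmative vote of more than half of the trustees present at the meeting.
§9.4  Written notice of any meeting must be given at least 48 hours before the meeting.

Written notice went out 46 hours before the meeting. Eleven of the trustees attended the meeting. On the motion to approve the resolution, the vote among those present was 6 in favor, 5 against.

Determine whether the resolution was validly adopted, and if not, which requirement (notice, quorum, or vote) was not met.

Invalid — notice requirement not satisfied.

Notice: 46 hours given; 48 required (46 < 48). Not satisfied.
Quorum: 11 present; quorum is 11. Satisfied.
Vote: the resolution requires a majority of the trustees present (11). A majority of 11 is 6, so 6 affirmative votes are needed; 6 voted in favor. Satisfied.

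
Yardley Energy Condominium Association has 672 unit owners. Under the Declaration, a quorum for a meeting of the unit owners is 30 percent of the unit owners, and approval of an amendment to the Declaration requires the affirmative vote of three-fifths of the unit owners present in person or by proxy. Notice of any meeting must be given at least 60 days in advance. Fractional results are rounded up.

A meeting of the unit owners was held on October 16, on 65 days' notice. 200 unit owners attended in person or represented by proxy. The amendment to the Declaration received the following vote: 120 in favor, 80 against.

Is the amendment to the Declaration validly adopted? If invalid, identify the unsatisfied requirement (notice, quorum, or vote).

Notice: 65 days given; 60 required. Satisfied.
Quorum: 30% of 672 = 201.60, rounded up to 202; 200 present. Not satisfied.
Vote: requires three-fifths of those present (200); 3/5 of 200 = 120, so 120 needed; 120 in favor. Satisfied.

Invalid — quorum requirement not satisfied.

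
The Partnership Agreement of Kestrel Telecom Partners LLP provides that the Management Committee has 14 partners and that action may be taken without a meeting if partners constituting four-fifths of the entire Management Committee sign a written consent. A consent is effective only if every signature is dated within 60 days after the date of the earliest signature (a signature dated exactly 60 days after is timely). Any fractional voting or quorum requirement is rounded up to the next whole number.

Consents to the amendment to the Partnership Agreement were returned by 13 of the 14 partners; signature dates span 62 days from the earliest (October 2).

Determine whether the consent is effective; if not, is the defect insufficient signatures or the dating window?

Signatures required: four-fifths of 14 — 4/5 of 14 = 11.20, rounded up to 12, so 12 needed; 13 signed. Sufficient.
Dating window: the latest signature is 62 days after the earliest; the limit is 60 days. Outside the window.

Not effective — dating-window requirement not satisfied.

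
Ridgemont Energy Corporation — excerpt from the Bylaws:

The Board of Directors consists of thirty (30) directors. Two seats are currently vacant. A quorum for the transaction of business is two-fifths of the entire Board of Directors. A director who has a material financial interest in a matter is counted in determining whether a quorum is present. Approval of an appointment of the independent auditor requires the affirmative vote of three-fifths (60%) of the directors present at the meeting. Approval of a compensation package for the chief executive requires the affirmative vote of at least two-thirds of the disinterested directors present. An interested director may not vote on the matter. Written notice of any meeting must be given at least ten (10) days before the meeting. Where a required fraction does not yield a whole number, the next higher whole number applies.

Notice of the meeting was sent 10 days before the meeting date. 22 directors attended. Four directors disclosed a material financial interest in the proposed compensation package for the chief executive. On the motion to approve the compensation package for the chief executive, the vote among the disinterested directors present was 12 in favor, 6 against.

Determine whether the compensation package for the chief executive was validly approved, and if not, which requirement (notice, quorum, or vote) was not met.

Valid — all requirements satisfied.

Notice: 10 days given; 10 required (10 ≥ 10). Satisfied.
Quorum: 22 present (interested directors count toward quorum); quorum is 12. Satisfied.
Vote: the compensation package for the chief executive requires two-thirds of the disinterested directors present (22 − 4 = 18). 2/3 of 18 = 12, so 12 affirmative votes are needed; 12 voted in favor. Satisfied.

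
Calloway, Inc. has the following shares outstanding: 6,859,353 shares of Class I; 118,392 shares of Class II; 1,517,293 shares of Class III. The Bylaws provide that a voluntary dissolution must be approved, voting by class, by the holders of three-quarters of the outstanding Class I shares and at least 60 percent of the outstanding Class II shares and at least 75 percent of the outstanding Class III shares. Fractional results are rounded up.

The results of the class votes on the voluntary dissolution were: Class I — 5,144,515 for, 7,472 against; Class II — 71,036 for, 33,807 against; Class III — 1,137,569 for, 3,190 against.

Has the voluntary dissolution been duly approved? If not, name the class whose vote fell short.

Class I: 3/4 of 6859353 = 5144514.75, rounded up to 5144515; 5,144,515 required, 5,144,515 in favor — approved.
Class II: 3/5 of 118392 = 71035.20, rounded up to 71036; 71,036 required, 71,036 in favor — approved.
Class III: 3/4 of 1517293 = 1137969.75, rounded up to 1137970; 1,137,970 required, 1,137,569 in favor — not approved.

Not approved — the Class III shares did not give the required vote.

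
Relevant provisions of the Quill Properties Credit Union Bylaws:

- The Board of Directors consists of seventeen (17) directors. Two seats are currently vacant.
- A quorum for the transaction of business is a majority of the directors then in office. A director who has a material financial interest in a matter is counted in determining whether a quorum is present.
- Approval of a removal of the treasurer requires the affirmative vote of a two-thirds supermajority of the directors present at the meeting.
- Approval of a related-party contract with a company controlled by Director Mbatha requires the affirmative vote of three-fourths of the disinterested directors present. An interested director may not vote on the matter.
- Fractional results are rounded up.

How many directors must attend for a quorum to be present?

A majority of 15 is 8.

8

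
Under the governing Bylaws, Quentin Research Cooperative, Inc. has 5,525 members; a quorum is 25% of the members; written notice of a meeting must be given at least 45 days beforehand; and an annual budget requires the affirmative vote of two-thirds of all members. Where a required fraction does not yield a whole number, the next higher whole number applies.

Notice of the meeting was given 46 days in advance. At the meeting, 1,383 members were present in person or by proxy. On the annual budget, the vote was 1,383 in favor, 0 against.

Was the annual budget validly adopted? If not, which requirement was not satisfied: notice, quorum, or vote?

Notice: 46 days given; 45 required. Satisfied.
Quorum: 25% of 5,525 = 1,381.25, rounded up to 1,382; 1,383 present. Satisfied.
Vote: requires two-thirds of all members (5,525); 2/3 of 5525 = 3683.33, rounded up to 3684, so 3,684 needed; 1,383 in favor. Not satisfied.

Invalid — vote requirement not satisfied.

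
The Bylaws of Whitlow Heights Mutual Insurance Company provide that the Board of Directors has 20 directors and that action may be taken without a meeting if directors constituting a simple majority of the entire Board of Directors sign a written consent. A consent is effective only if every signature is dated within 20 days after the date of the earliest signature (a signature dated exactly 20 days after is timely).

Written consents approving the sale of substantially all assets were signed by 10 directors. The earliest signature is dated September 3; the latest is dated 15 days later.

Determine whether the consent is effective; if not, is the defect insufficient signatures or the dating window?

Signatures required: a simple majority of 20 — a majority of 20 is 11, so 11 needed; 10 signed. Insufficient.
Dating window: the latest signature is 15 days after the earliest; the limit is 20 days. Within the window.

Not effective — insufficient signatures.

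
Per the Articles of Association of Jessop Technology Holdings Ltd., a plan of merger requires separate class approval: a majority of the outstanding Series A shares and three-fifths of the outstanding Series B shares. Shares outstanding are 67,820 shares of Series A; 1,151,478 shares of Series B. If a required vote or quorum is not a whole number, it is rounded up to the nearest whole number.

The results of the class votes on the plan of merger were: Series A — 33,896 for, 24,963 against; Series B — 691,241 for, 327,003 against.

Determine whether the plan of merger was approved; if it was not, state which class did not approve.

Not approved — the Series A shares did not give the required vote.

Series A: a majority of 67820 is 33911; 33,911 required, 33,896 in favor — not approved.
Series B: 3/5 of 1151478 = 690886.80, rounded up to 690887; 690,887 required, 691,241 in favor — approved.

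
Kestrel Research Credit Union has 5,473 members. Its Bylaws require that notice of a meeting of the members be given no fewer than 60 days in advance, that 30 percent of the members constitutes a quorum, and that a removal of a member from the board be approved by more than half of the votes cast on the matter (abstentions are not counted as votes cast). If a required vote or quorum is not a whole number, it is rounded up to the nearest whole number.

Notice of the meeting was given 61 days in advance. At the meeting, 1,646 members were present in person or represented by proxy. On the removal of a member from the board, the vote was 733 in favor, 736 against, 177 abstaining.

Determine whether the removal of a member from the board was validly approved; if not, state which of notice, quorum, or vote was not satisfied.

Notice: 61 days given; 60 required. Satisfied.
Quorum: 30% of 5,473 = 1,641.90, rounded up to 1,642; 1,646 present. Satisfied.
Vote: requires a majority of the votes cast (1,646 − 177 abstaining = 1,469); a majority of 1469 is 735, so 735 needed; 733 in favor. Not satisfied.

Invalid — vote requirement not satisfied.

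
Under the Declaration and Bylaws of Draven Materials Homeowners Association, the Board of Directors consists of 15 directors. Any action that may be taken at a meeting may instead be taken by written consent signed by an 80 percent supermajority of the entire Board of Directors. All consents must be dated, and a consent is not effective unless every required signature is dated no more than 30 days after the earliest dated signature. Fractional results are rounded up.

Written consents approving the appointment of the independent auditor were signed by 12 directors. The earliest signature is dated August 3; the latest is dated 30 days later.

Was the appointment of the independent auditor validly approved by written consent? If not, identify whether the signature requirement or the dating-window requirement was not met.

Signatures required: an 80 percent supermajority of 15 — 4/5 of 15 = 12, so 12 needed; 12 signed. Sufficient.
Dating window: the latest signature is 30 days after the earliest; the limit is 30 days. Within the window.

Effective — both the signature and dating-window requirements are satisfied.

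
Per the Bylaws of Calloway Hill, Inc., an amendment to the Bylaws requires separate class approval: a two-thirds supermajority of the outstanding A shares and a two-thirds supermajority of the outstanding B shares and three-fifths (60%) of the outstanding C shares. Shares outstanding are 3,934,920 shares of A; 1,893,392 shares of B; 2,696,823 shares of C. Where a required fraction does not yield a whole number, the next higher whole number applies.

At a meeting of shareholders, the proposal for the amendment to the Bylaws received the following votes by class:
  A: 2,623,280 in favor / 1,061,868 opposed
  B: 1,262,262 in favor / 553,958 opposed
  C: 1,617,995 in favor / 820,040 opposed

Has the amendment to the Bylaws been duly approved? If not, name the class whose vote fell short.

A: 2/3 of 3934920 = 2623280; 2,623,280 required, 2,623,280 in favor — approved.
B: 2/3 of 1893392 = 1262261.33, rounded up to 1262262; 1,262,262 required, 1,262,262 in favor — approved.
C: 3/5 of 2696823 = 1618093.80, rounded up to 1618094; 1,618,094 required, 1,617,995 in favor — not approved.

Not approved — the C shares did not give the required vote.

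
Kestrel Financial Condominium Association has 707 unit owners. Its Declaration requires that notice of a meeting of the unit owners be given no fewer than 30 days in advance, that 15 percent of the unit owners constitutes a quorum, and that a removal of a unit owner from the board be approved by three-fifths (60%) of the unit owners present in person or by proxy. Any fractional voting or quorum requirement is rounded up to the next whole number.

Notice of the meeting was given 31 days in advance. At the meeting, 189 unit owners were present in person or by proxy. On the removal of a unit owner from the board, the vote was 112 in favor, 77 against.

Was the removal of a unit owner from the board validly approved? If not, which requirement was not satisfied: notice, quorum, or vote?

Notice: 31 days given; 30 required. Satisfied.
Quorum: 15% of 707 = 106.05, rounded up to 107; 189 present. Satisfied.
Vote: requires three-fifths of those present (189); 3/5 of 189 = 113.40, rounded up to 114, so 114 needed; 112 in favor. Not satisfied.

Invalid — vote requirement not satisfied.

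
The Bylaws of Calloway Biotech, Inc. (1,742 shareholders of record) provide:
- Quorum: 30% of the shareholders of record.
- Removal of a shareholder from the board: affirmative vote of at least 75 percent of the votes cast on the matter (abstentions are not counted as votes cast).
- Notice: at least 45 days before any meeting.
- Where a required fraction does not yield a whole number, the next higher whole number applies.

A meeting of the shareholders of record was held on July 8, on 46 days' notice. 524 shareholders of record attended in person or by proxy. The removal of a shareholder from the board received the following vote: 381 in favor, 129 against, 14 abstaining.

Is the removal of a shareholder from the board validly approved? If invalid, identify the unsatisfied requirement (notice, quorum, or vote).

Invalid — vote requirement not satisfied.

Notice: 46 days given; 45 required. Satisfied.
Quorum: 30% of 1,742 = 522.60, rounded up to 523; 524 present. Satisfied.
Vote: requires three-fourths of the votes cast (524 − 14 abstaining = 510); 3/4 of 510 = 382.50, rounded up to 383, so 383 needed; 381 in favor. Not satisfied.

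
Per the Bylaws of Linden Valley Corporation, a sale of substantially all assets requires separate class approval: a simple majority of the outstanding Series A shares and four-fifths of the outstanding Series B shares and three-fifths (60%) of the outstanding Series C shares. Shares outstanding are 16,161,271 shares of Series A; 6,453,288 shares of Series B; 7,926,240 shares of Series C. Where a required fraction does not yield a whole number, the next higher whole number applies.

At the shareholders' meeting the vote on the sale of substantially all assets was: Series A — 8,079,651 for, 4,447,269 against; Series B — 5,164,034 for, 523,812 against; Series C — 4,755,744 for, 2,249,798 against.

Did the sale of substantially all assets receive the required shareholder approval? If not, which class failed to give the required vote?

Not approved — the Series A shares did not give the required vote.

Series A: a majority of 16161271 is 8080636; 8,080,636 required, 8,079,651 in favor — not approved.
Series B: 4/5 of 6453288 = 5162630.40, rounded up to 5162631; 5,162,631 required, 5,164,034 in favor — approved.
Series C: 3/5 of 7926240 = 4755744; 4,755,744 required, 4,755,744 in favor — approved.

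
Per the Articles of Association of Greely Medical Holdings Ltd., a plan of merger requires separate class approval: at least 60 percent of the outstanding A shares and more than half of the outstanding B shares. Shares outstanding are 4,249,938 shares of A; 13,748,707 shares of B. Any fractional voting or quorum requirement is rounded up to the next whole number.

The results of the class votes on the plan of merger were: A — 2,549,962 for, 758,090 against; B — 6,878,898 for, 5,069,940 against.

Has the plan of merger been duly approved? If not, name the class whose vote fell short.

A: 3/5 of 4249938 = 2549962.80, rounded up to 2549963; 2,549,963 required, 2,549,962 in favor — not approved.
B: a majority of 13748707 is 6874354; 6,874,354 required, 6,878,898 in favor — approved.

Not approved — the A shares did not give the required vote.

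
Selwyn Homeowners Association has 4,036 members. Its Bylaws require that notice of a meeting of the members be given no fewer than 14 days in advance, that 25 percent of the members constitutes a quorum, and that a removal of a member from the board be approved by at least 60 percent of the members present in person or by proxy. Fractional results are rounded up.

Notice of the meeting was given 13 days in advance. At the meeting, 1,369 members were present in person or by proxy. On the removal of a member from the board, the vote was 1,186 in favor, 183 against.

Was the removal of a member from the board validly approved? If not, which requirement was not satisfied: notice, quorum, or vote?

Notice: 13 days given; 14 required. Not satisfied.
Quorum: 25% of 4,036 = 1,009; 1,369 present. Satisfied.
Vote: requires three-fifths of those present (1,369); 3/5 of 1369 = 821.40, rounded up to 822, so 822 needed; 1,186 in favor. Satisfied.

Invalid — notice requirement not satisfied.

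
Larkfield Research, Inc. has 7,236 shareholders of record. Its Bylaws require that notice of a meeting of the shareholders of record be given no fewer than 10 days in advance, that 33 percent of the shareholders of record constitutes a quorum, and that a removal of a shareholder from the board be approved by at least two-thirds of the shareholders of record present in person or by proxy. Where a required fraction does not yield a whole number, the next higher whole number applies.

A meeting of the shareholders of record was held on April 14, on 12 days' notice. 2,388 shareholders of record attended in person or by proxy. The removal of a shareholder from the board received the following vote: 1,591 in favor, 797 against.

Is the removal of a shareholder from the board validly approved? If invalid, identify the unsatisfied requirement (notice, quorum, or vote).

Notice: 12 days given; 10 required. Satisfied.
Quorum: 33% of 7,236 = 2,387.88, rounded up to 2,388; 2,388 present. Satisfied.
Vote: requires two-thirds of those present (2,388); 2/3 of 2388 = 1592, so 1,592 needed; 1,591 in favor. Not satisfied.

Invalid — vote requirement not satisfied.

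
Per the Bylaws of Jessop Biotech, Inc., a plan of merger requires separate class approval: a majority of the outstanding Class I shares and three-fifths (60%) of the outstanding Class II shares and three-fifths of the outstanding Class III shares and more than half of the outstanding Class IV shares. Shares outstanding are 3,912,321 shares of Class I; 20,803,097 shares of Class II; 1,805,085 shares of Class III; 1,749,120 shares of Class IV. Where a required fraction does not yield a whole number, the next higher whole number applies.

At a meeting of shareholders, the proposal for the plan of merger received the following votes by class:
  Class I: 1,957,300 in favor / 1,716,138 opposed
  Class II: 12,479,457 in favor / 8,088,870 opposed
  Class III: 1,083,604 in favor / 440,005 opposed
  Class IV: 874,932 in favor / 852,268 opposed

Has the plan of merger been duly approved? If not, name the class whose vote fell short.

Not approved — the Class II shares did not give the required vote.

Class I: a majority of 3912321 is 1956161; 1,956,161 required, 1,957,300 in favor — approved.
Class II: 3/5 of 20803097 = 12481858.20, rounded up to 12481859; 12,481,859 required, 12,479,457 in favor — not approved.
Class III: 3/5 of 1805085 = 1083051; 1,083,051 required, 1,083,604 in favor — approved.
Class IV: a majority of 1749120 is 874561; 874,561 required, 874,932 in favor — approved.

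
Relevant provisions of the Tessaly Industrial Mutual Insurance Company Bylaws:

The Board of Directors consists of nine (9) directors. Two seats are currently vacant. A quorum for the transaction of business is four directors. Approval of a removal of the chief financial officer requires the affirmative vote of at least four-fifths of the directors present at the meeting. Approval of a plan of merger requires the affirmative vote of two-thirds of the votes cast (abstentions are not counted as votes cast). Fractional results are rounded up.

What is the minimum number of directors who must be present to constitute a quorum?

The quorum is fixed at 4.

4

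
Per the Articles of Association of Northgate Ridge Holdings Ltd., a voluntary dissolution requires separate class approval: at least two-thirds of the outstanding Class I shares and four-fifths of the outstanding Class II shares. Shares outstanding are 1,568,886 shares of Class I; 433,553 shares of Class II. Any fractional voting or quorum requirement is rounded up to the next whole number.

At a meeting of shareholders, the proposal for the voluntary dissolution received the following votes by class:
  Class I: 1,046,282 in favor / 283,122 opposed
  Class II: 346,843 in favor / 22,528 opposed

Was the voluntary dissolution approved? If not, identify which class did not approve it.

Class I: 2/3 of 1568886 = 1045924; 1,045,924 required, 1,046,282 in favor — approved.
Class II: 4/5 of 433553 = 346842.40, rounded up to 346843; 346,843 required, 346,843 in favor — approved.

Approved — every class gave the required vote.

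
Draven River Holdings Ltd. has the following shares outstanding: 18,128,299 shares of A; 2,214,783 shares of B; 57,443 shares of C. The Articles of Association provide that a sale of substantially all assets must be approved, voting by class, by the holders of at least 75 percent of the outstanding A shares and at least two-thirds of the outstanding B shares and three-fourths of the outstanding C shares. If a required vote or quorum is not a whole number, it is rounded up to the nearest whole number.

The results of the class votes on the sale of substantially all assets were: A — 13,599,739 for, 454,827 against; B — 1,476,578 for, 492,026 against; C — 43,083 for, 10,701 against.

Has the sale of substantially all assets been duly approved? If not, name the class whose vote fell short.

Approved — every class gave the required vote.

A: 3/4 of 18128299 = 13596224.25, rounded up to 13596225; 13,596,225 required, 13,599,739 in favor — approved.
B: 2/3 of 2214783 = 1476522; 1,476,522 required, 1,476,578 in favor — approved.
C: 3/4 of 57443 = 43082.25, rounded up to 43083; 43,083 required, 43,083 in favor — approved.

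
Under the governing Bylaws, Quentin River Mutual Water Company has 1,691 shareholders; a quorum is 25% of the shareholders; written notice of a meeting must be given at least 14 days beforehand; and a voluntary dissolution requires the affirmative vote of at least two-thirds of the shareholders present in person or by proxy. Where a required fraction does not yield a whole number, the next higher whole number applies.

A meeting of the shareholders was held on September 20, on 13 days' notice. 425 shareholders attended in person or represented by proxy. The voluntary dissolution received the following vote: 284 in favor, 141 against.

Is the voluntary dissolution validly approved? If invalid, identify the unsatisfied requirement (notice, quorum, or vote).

Invalid — notice requirement not satisfied.

Notice: 13 days given; 14 required. Not satisfied.
Quorum: 25% of 1,691 = 422.75, rounded up to 423; 425 present. Satisfied.
Vote: requires two-thirds of those present (425); 2/3 of 425 = 283.33, rounded up to 284, so 284 needed; 284 in favor. Satisfied.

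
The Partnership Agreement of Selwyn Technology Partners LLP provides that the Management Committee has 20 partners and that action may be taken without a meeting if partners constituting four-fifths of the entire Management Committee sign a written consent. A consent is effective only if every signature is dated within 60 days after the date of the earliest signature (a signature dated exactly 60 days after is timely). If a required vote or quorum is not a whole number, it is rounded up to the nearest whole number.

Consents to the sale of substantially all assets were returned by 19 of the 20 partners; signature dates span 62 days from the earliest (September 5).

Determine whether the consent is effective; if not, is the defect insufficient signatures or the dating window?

Signatures required: four-fifths of 20 — 4/5 of 20 = 16, so 16 needed; 19 signed. Sufficient.
Dating window: the latest signature is 62 days after the earliest; the limit is 60 days. Outside the window.

Not effective — dating-window requirement not satisfied.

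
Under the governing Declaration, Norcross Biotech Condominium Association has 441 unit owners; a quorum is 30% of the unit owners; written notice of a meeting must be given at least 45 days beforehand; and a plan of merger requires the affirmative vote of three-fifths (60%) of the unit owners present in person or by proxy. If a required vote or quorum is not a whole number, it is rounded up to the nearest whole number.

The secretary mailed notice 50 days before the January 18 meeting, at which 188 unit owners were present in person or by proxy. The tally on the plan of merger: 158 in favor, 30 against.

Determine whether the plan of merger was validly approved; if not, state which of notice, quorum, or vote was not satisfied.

Notice: 50 days given; 45 required. Satisfied.
Quorum: 30% of 441 = 132.30, rounded up to 133; 188 present. Satisfied.
Vote: requires three-fifths of those present (188); 3/5 of 188 = 112.80, rounded up to 113, so 113 needed; 158 in favor. Satisfied.

Valid — all requirements satisfied.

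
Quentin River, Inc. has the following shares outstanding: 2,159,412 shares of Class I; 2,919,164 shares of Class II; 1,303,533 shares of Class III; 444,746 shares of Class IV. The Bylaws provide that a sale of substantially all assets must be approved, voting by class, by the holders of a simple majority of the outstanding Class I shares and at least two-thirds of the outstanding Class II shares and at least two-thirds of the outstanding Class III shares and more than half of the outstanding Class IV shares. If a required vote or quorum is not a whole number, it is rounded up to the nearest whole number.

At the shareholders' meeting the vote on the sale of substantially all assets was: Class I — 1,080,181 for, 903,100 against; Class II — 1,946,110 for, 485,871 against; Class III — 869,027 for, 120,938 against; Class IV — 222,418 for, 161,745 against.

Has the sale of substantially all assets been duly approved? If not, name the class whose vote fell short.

Class I: a majority of 2159412 is 1079707; 1,079,707 required, 1,080,181 in favor — approved.
Class II: 2/3 of 2919164 = 1946109.33, rounded up to 1946110; 1,946,110 required, 1,946,110 in favor — approved.
Class III: 2/3 of 1303533 = 869022; 869,022 required, 869,027 in favor — approved.
Class IV: a majority of 444746 is 222374; 222,374 required, 222,418 in favor — approved.

Approved — every class gave the required vote.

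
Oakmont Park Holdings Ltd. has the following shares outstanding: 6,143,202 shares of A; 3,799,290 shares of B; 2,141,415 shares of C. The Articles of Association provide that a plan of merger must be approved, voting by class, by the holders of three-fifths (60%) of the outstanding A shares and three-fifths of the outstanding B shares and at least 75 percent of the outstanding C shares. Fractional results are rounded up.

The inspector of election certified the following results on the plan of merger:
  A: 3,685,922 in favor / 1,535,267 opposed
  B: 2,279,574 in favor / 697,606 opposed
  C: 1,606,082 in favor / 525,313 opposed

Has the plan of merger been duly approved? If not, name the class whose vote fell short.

A: 3/5 of 6143202 = 3685921.20, rounded up to 3685922; 3,685,922 required, 3,685,922 in favor — approved.
B: 3/5 of 3799290 = 2279574; 2,279,574 required, 2,279,574 in favor — approved.
C: 3/4 of 2141415 = 1606061.25, rounded up to 1606062; 1,606,062 required, 1,606,082 in favor — approved.

Approved — every class gave the required vote.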